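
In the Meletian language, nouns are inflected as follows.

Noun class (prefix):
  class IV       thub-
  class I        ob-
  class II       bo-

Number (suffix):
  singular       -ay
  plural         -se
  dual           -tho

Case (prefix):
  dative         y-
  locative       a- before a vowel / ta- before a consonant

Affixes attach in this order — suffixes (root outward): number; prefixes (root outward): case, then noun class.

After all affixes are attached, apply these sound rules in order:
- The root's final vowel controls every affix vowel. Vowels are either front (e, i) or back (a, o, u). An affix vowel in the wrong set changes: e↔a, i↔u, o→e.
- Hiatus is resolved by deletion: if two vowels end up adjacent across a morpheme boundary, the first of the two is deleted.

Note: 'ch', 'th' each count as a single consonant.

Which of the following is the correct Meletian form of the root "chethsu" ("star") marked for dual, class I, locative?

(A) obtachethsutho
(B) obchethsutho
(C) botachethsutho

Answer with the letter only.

Attach case locative ta- (before consonant 'ch') → tachethsu.
Attach noun class class I ob- → obtachethsu.
Attach number dual -tho → obtachethsutho.
Vowel harmony: no change.
Vowel deletion: no change.
So the correct form is obtachethsutho, option (A).
(C) botachethsutho is wrong: it uses class II instead of class I for noun class.
(B) obchethsutho is wrong: it has the affixes in the wrong order.

A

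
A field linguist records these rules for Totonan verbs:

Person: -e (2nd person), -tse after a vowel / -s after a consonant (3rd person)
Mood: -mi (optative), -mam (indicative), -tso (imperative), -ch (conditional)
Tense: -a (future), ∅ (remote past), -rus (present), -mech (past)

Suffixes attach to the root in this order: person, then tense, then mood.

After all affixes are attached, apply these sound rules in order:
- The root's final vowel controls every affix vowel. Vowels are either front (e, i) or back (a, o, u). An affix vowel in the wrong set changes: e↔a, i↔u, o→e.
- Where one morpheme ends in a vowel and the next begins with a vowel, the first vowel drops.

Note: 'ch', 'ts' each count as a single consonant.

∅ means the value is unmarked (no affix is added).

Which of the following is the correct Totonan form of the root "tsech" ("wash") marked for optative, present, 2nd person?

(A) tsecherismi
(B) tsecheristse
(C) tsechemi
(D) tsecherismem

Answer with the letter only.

Attach person 2nd person -e → tseche.
Attach tense present -rus → tsecherus.
Attach mood optative -mi → tsecherusmi.
Apply vowel harmony: tsecherusmi → tsecherismi.
Vowel deletion: no change.
So the correct form is tsecherismi, option (A).
(D) tsecherismem is wrong: it uses indicative instead of optative for mood.
(B) tsecheristse is wrong: it uses imperative instead of optative for mood.
(C) tsechemi is wrong: it uses future instead of present for tense.

A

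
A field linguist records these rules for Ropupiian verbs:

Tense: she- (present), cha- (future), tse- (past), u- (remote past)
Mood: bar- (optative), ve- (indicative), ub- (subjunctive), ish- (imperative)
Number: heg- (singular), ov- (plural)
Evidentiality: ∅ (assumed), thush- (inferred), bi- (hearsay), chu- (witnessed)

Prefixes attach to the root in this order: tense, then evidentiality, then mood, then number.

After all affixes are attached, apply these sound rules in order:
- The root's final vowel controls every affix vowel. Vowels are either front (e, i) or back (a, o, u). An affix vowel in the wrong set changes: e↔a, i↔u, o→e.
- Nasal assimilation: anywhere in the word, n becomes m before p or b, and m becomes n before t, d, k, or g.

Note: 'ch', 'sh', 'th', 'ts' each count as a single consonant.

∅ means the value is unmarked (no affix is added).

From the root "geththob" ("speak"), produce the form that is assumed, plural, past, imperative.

Attach tense past tse- → tsegeththob.
evidentiality = assumed: zero marking, form stays tsegeththob.
Attach mood imperative ish- → ishtsegeththob.
Attach number plural ov- → ovishtsegeththob.
Apply vowel harmony: ovishtsegeththob → ovushtsageththob.
Nasal assimilation: no change.

ovushtsageththob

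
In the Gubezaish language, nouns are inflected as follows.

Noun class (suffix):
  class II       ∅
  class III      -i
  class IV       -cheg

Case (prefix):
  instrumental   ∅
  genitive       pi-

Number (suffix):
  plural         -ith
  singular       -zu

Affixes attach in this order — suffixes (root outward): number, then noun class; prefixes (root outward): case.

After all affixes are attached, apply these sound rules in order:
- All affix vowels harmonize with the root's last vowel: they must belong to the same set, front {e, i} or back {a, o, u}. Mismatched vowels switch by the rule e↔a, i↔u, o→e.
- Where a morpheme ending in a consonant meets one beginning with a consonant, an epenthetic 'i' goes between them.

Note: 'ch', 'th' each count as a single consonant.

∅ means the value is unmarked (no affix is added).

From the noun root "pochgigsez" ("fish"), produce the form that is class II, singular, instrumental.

pochgigsezizi

case = instrumental: zero marking, form stays pochgigsez.
Attach number singular -zu → pochgigsezzu.
noun class = class II: zero marking, form stays pochgigsezzu.
Apply vowel harmony: pochgigsezzu → pochgigsezzi.
Apply epenthesis: pochgigsezzi → pochgigsezizi.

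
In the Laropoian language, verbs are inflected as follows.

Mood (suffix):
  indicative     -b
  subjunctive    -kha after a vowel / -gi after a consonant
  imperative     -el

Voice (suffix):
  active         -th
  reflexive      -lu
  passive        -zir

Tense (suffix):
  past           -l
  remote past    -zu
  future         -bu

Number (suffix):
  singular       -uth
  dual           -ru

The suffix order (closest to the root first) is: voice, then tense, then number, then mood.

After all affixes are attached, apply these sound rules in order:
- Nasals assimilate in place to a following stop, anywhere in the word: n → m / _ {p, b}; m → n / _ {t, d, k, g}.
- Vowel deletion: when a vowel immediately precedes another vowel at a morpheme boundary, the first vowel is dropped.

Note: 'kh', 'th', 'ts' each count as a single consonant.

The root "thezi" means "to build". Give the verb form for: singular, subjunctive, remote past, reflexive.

theziluzuthgi

Attach voice reflexive -lu → thezilu.
Attach tense remote past -zu → theziluzu.
Attach number singular -uth → theziluzuuth.
Attach mood subjunctive -gi (after consonant 'th') → theziluzuuthgi.
Nasal assimilation: no change.
Apply vowel deletion: theziluzuuthgi → theziluzuthgi.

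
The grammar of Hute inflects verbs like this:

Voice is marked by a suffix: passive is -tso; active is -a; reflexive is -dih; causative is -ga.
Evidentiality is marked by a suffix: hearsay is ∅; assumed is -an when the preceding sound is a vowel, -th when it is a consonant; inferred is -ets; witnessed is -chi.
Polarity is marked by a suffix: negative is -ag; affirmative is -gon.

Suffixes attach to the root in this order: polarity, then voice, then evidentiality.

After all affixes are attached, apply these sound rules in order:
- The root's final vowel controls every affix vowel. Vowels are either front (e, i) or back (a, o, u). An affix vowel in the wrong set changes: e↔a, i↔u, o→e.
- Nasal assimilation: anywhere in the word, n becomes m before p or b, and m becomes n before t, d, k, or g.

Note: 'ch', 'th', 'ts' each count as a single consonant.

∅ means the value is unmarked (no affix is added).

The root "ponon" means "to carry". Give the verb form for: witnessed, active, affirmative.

Attach polarity affirmative -gon → ponongon.
Attach voice active -a → ponongona.
Attach evidentiality witnessed -chi → ponongonachi.
Apply vowel harmony: ponongonachi → ponongonachu.
Nasal assimilation: no change.

ponongonachu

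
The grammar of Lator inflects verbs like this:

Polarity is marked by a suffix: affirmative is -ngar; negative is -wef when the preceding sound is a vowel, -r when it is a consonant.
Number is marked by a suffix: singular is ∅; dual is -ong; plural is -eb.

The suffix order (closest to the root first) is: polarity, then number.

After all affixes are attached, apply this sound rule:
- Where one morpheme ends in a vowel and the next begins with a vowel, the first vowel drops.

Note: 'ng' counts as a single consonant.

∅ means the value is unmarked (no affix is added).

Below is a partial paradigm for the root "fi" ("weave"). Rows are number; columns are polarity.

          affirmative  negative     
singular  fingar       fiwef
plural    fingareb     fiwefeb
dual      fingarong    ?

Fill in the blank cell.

fiwefong

Attach polarity negative -wef (after vowel 'i') → fiwef.
Attach number dual -ong → fiwefong.
Vowel deletion: no change.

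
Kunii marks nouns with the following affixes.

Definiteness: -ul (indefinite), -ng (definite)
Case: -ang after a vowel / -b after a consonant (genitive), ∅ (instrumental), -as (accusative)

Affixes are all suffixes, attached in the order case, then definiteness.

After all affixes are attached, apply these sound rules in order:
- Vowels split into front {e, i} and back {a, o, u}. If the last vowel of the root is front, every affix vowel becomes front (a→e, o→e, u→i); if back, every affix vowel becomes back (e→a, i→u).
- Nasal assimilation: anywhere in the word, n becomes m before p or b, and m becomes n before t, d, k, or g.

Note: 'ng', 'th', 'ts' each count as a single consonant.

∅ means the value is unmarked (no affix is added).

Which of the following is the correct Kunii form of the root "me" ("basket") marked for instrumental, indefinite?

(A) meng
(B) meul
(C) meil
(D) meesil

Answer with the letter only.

C

case = instrumental: zero marking, form stays me.
Attach definiteness indefinite -ul → meul.
Apply vowel harmony: meul → meil.
Nasal assimilation: no change.
So the correct form is meil, option (C).
(D) meesil is wrong: it uses accusative instead of instrumental for case.
(A) meng is wrong: it uses definite instead of indefinite for definiteness.
(B) meul is wrong: it fails to apply the sound rule(s).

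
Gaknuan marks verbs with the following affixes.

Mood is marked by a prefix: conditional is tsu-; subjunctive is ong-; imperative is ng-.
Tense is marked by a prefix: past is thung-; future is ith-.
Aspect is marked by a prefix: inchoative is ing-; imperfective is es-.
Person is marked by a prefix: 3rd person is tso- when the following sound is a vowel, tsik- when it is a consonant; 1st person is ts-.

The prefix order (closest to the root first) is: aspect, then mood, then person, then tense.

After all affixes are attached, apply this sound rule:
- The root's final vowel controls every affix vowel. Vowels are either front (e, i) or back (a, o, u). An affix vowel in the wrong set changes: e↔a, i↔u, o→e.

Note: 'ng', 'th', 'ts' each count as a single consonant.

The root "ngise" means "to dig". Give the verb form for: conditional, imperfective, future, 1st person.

Attach aspect imperfective es- → esngise.
Attach mood conditional tsu- → tsuesngise.
Attach person 1st person ts- → tstsuesngise.
Attach tense future ith- → ithtstsuesngise.
Apply vowel harmony: ithtstsuesngise → ithtstsiesngise.

ithtstsiesngise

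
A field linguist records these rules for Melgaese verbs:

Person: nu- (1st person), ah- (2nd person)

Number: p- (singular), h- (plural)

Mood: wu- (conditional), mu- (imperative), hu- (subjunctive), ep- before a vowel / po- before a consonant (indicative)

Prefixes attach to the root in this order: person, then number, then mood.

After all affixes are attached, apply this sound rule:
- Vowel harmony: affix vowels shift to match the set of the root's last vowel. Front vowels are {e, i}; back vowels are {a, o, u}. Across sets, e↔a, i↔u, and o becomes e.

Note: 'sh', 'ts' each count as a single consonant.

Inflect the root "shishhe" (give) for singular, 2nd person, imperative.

Attach person 2nd person ah- → ahshishhe.
Attach number singular p- → pahshishhe.
Attach mood imperative mu- → mupahshishhe.
Apply vowel harmony: mupahshishhe → mipehshishhe.

mipehshishhe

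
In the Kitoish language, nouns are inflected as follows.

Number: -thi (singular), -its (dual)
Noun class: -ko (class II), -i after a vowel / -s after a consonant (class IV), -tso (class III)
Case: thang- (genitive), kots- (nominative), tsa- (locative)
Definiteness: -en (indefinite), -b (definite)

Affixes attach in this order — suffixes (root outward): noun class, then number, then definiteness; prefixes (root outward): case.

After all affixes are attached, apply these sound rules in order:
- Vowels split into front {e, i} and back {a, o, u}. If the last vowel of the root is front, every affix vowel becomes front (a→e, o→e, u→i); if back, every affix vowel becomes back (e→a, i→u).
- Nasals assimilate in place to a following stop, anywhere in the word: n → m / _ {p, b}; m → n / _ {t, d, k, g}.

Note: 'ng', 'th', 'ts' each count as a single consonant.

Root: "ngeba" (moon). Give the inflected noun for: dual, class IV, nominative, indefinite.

Attach case nominative kots- → kotsngeba.
Attach noun class class IV -i (after vowel 'a') → kotsngebai.
Attach number dual -its → kotsngebaiits.
Attach definiteness indefinite -en → kotsngebaiitsen.
Apply vowel harmony: kotsngebaiitsen → kotsngebauutsan.
Nasal assimilation: no change.

kotsngebauutsan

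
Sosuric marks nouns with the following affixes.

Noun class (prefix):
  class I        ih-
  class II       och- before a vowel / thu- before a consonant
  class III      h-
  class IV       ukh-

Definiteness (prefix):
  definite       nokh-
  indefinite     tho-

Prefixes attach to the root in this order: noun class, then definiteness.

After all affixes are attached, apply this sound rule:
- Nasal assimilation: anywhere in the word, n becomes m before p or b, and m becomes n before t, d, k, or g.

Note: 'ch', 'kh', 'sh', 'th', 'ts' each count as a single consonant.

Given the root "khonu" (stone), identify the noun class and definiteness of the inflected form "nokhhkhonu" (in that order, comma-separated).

class III, definite

Segment: nokh-h-khonu.
noun class: h- → class III.
definiteness: nokh- → definite.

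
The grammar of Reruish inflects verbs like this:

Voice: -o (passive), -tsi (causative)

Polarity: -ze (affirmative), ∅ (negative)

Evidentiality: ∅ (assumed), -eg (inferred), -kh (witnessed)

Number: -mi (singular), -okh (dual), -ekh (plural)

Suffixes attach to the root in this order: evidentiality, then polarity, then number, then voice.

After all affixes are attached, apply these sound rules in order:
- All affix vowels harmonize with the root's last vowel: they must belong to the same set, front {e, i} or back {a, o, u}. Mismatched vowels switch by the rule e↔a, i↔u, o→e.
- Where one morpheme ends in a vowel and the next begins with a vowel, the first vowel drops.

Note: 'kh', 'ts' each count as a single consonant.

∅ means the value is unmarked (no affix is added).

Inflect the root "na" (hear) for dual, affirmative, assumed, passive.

nazokho

evidentiality = assumed: zero marking, form stays na.
Attach polarity affirmative -ze → naze.
Attach number dual -okh → nazeokh.
Attach voice passive -o → nazeokho.
Apply vowel harmony: nazeokho → nazaokho.
Apply vowel deletion: nazaokho → nazokho.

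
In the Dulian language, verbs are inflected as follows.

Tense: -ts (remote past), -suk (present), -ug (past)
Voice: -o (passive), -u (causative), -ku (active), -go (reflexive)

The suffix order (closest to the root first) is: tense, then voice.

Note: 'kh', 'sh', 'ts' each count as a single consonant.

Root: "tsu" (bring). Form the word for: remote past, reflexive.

Attach tense remote past -ts → tsuts.
Attach voice reflexive -go → tsutsgo.

tsutsgo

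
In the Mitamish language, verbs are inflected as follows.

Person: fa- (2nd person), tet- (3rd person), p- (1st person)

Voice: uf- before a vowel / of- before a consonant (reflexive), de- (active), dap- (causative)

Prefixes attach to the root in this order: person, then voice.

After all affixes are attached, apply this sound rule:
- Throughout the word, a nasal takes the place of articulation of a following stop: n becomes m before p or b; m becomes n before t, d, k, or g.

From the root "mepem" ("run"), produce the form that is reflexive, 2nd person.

offamepem

Attach person 2nd person fa- → famepem.
Attach voice reflexive of- (before consonant 'f') → offamepem.
Nasal assimilation: no change.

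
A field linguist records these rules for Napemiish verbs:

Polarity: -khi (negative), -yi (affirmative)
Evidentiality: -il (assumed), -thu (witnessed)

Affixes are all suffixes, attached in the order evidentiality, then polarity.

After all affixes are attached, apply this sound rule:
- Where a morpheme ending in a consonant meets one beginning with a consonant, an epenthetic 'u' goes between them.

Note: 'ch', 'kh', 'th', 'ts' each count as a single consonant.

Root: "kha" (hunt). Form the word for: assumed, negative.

Attach evidentiality assumed -il → khail.
Attach polarity negative -khi → khailkhi.
Apply epenthesis: khailkhi → khailukhi.

khailukhi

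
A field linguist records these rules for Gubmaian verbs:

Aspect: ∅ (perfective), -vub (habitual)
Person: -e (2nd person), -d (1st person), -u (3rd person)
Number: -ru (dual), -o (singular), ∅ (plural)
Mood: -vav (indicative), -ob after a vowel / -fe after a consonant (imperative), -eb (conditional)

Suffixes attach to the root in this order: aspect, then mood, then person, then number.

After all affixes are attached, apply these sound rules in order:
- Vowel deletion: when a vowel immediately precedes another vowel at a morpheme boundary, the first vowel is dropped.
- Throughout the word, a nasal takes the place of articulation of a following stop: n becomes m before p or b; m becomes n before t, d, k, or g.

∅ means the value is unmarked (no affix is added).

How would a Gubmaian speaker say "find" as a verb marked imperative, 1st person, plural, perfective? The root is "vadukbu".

aspect = perfective: zero marking, form stays vadukbu.
Attach mood imperative -ob (after vowel 'u') → vadukbuob.
Attach person 1st person -d → vadukbuobd.
number = plural: zero marking, form stays vadukbuobd.
Apply vowel deletion: vadukbuobd → vadukbobd.
Nasal assimilation: no change.

vadukbobd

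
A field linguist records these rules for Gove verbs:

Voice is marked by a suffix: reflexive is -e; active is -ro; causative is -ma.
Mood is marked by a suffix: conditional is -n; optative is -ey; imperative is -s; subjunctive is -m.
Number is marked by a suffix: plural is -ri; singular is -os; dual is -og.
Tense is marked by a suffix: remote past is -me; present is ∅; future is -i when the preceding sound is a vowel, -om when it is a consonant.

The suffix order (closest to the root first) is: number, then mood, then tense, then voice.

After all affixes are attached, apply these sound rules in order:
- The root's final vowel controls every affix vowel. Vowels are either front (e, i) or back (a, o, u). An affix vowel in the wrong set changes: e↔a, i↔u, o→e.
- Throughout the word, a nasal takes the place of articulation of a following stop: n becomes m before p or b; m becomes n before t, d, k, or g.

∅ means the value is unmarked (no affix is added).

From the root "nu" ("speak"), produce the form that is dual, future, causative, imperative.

nuogsomma

Attach number dual -og → nuog.
Attach mood imperative -s → nuogs.
Attach tense future -om (after consonant 's') → nuogsom.
Attach voice causative -ma → nuogsomma.
Vowel harmony: no change.
Nasal assimilation: no change.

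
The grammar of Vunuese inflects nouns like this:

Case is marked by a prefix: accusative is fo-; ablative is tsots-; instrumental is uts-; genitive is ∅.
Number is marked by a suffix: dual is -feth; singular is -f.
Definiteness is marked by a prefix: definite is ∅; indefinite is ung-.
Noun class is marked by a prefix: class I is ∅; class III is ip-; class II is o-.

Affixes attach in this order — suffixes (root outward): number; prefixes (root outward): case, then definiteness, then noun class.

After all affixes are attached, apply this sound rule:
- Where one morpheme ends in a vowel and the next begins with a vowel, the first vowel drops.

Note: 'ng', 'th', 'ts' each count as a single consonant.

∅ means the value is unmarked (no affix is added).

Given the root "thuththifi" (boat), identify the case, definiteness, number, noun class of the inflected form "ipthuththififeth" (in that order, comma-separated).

genitive, definite, dual, class III

Segment: ip-thuththifi-feth.
case: ∅ → genitive.
definiteness: ∅ → definite.
number: -feth → dual.
noun class: ip- → class III.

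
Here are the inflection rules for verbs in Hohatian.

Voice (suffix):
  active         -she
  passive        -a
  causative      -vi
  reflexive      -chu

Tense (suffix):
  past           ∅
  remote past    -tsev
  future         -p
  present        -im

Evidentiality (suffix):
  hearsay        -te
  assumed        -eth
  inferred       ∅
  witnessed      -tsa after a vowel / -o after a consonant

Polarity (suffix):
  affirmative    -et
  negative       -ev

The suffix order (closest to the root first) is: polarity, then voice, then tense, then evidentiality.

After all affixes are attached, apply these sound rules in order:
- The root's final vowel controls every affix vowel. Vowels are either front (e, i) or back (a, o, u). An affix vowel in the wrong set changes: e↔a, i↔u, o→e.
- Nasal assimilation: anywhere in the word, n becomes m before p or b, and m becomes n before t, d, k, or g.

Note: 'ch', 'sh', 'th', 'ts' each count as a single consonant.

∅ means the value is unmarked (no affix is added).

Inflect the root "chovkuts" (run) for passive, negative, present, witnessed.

chovkutsavaumo

Attach polarity negative -ev → chovkutsev.
Attach voice passive -a → chovkutseva.
Attach tense present -im → chovkutsevaim.
Attach evidentiality witnessed -o (after consonant 'm') → chovkutsevaimo.
Apply vowel harmony: chovkutsevaimo → chovkutsavaumo.
Nasal assimilation: no change.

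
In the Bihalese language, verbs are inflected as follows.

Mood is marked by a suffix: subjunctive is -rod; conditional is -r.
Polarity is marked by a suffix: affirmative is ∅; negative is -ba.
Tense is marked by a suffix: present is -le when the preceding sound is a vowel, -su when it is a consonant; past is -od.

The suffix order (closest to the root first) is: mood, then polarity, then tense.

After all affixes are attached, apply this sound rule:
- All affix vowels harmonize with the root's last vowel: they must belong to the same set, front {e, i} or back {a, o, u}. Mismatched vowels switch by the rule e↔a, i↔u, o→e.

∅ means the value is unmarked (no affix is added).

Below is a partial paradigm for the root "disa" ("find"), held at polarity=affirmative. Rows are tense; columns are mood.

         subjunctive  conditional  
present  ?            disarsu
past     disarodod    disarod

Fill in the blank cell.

Attach mood subjunctive -rod → disarod.
polarity = affirmative: zero marking, form stays disarod.
Attach tense present -su (after consonant 'd') → disarodsu.
Vowel harmony: no change.

disarodsu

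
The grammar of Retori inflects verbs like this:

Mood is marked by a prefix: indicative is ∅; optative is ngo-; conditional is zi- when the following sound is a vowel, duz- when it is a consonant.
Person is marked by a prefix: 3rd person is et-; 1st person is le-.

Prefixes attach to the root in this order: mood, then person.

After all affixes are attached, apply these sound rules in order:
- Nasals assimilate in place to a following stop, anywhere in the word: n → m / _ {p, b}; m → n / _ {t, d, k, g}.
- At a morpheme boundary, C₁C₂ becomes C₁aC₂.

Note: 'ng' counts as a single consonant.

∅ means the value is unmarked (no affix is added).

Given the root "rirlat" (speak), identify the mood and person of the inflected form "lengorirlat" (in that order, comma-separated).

Segment: le-ngo-rirlat.
mood: ngo- → optative.
person: le- → 1st person.

optative, 1st person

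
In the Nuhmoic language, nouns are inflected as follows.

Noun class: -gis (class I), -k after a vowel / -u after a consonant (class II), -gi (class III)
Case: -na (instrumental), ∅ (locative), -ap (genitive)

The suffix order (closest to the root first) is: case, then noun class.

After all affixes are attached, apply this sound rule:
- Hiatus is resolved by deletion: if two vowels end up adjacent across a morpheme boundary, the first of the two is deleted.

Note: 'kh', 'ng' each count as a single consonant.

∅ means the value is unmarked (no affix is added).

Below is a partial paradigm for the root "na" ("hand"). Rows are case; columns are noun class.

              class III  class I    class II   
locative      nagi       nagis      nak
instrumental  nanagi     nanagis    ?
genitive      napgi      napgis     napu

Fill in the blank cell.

Attach case instrumental -na → nana.
Attach noun class class II -k (after vowel 'a') → nanak.
Vowel deletion: no change.

nanak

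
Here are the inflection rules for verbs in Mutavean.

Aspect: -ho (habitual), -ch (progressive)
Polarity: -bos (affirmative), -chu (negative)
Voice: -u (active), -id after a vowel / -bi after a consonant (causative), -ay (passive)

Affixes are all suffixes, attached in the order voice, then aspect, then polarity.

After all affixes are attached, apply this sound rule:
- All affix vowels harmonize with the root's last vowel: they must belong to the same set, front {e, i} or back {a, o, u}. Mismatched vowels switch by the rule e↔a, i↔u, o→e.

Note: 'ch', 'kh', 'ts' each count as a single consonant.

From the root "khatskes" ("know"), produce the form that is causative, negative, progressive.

Attach voice causative -bi (after consonant 's') → khatskesbi.
Attach aspect progressive -ch → khatskesbich.
Attach polarity negative -chu → khatskesbichchu.
Apply vowel harmony: khatskesbichchu → khatskesbichchi.

khatskesbichchi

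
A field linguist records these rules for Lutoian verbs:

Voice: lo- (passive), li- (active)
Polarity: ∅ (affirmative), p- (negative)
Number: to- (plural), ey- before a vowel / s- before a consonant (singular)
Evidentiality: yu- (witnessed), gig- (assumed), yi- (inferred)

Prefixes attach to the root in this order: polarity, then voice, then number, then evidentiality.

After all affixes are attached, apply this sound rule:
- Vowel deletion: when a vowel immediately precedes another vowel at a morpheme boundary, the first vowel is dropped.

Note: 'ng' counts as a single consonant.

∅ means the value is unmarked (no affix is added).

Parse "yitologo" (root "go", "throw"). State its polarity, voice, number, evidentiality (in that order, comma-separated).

affirmative, passive, plural, inferred

Segment: yi-to-lo-go.
polarity: ∅ → affirmative.
voice: lo- → passive.
number: to- → plural.
evidentiality: yi- → inferred.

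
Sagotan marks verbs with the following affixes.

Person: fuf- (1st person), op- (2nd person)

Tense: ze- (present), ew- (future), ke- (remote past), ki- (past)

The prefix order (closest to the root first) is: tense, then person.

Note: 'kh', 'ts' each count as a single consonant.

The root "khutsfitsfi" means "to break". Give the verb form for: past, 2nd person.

Attach tense past ki- → kikhutsfitsfi.
Attach person 2nd person op- → opkikhutsfitsfi.

opkikhutsfitsfi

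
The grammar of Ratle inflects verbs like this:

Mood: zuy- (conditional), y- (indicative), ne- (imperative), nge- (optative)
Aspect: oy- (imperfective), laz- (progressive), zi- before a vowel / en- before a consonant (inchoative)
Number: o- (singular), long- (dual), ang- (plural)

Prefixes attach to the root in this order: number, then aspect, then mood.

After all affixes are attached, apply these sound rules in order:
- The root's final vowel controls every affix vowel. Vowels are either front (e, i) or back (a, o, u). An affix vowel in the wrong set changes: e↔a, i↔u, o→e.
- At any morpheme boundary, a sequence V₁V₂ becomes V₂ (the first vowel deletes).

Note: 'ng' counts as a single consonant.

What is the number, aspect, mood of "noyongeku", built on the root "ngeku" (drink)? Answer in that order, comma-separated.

Segment: ne-oy-o-ngeku.
number: o- → singular.
aspect: oy- → imperfective.
mood: ne- → imperative.

singular, imperfective, imperative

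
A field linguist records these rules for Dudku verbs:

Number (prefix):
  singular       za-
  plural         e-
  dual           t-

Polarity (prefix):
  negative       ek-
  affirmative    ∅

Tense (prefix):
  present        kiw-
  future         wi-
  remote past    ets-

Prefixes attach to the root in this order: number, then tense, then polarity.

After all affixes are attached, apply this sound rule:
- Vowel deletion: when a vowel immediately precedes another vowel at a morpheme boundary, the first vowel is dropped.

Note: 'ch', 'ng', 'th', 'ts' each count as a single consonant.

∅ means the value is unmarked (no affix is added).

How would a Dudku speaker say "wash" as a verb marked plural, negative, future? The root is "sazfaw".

ekwesazfaw

Attach number plural e- → esazfaw.
Attach tense future wi- → wiesazfaw.
Attach polarity negative ek- → ekwiesazfaw.
Apply vowel deletion: ekwiesazfaw → ekwesazfaw.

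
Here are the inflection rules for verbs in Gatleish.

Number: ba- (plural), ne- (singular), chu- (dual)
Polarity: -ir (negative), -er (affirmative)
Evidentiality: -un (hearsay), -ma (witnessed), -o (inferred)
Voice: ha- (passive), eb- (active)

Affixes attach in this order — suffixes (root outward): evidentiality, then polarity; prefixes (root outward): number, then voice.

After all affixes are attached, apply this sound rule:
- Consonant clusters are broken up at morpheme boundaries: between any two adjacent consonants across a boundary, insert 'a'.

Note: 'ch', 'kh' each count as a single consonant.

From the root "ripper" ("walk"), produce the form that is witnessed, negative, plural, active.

Attach number plural ba- → baripper.
Attach evidentiality witnessed -ma → baripperma.
Attach voice active eb- → ebbaripperma.
Attach polarity negative -ir → ebbarippermair.
Apply epenthesis: ebbarippermair → ebabaripperamair.

ebabaripperamair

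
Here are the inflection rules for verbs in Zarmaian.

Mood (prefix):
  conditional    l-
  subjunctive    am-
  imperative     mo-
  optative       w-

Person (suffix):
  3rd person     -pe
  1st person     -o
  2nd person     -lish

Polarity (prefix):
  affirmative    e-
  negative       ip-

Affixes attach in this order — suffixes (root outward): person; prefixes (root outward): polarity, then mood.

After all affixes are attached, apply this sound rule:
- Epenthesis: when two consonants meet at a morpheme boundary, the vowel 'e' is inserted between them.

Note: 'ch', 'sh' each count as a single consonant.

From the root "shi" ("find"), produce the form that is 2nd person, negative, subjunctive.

amipeshilish

Attach polarity negative ip- → ipshi.
Attach mood subjunctive am- → amipshi.
Attach person 2nd person -lish → amipshilish.
Apply epenthesis: amipshilish → amipeshilish.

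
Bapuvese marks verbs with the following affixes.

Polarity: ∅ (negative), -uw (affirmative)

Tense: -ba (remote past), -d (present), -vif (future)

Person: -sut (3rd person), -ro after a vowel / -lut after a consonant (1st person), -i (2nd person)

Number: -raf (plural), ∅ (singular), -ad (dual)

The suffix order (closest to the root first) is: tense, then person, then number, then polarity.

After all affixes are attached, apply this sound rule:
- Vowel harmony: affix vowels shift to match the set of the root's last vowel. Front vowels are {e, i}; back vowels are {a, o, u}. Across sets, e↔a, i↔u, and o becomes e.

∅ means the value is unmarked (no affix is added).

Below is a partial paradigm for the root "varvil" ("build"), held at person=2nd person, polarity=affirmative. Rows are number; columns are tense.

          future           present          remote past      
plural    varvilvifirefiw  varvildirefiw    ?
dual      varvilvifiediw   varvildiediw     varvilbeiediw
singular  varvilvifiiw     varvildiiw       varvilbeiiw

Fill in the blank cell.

Attach tense remote past -ba → varvilba.
Attach person 2nd person -i → varvilbai.
Attach number plural -raf → varvilbairaf.
Attach polarity affirmative -uw → varvilbairafuw.
Apply vowel harmony: varvilbairafuw → varvilbeirefiw.

varvilbeirefiw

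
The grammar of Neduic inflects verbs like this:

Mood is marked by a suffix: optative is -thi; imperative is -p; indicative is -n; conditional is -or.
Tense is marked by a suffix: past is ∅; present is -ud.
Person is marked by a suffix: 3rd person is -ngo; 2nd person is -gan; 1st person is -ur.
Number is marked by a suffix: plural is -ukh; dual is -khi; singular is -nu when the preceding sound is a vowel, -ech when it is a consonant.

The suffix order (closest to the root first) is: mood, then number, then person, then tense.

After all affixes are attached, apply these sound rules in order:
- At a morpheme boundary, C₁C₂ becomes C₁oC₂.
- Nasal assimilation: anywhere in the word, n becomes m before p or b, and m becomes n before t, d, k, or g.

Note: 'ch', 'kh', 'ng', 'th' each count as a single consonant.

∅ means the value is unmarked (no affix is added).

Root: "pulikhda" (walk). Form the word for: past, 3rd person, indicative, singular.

pulikhdanechongo

Attach mood indicative -n → pulikhdan.
Attach number singular -ech (after consonant 'n') → pulikhdanech.
Attach person 3rd person -ngo → pulikhdanechngo.
tense = past: zero marking, form stays pulikhdanechngo.
Apply epenthesis: pulikhdanechngo → pulikhdanechongo.
Nasal assimilation: no change.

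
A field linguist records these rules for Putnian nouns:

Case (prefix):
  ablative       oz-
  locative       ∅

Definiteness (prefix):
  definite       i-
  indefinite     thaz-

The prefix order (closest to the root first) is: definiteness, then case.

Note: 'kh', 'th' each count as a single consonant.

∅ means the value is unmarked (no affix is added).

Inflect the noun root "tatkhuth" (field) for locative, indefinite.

Attach definiteness indefinite thaz- → thaztatkhuth.
case = locative: zero marking, form stays thaztatkhuth.

thaztatkhuth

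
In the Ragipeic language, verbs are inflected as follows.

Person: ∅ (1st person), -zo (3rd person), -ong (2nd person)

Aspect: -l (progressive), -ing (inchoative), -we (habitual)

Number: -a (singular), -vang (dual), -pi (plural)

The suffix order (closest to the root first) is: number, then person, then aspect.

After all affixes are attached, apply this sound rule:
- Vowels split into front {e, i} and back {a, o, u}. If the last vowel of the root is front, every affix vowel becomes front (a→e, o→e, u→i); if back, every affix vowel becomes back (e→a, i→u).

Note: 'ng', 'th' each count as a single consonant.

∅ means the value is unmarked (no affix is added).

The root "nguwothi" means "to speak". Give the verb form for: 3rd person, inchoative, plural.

Attach number plural -pi → nguwothipi.
Attach person 3rd person -zo → nguwothipizo.
Attach aspect inchoative -ing → nguwothipizoing.
Apply vowel harmony: nguwothipizoing → nguwothipizeing.

nguwothipizeing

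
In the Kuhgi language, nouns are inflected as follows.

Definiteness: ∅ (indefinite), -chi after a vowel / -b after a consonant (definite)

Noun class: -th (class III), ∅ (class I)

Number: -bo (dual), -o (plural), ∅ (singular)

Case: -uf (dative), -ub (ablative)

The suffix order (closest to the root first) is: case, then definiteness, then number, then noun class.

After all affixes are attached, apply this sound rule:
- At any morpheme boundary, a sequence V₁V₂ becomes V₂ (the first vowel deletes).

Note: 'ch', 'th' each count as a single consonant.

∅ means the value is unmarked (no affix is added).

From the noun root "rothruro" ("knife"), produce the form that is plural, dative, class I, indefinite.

Attach case dative -uf → rothrurouf.
definiteness = indefinite: zero marking, form stays rothrurouf.
Attach number plural -o → rothruroufo.
noun class = class I: zero marking, form stays rothruroufo.
Apply vowel deletion: rothruroufo → rothrurufo.

rothrurufo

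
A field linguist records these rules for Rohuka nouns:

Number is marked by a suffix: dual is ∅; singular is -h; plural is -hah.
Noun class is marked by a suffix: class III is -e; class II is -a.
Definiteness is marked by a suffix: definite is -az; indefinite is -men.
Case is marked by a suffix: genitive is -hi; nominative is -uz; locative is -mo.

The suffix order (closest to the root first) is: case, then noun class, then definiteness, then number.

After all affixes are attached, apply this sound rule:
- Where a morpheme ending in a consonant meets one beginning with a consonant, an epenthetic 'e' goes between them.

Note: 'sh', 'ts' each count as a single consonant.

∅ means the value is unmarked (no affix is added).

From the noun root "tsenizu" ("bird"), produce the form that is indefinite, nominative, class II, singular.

Attach case nominative -uz → tsenizuuz.
Attach noun class class II -a → tsenizuuza.
Attach definiteness indefinite -men → tsenizuuzamen.
Attach number singular -h → tsenizuuzamenh.
Apply epenthesis: tsenizuuzamenh → tsenizuuzameneh.

tsenizuuzameneh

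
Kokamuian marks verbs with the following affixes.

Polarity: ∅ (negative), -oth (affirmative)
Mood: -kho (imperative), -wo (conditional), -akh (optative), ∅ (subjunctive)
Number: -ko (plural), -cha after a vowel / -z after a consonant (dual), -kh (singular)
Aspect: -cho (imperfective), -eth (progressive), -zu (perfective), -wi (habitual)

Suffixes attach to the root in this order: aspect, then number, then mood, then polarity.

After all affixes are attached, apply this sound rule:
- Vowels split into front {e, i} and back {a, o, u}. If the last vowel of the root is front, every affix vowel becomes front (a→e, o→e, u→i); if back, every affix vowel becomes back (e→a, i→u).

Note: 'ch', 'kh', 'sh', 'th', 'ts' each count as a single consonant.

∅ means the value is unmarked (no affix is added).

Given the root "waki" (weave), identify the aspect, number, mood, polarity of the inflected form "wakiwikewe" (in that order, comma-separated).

Segment: waki-wi-ko-wo.
aspect: -wi → habitual.
number: -ko → plural.
mood: -wo → conditional.
polarity: ∅ → negative.

habitual, plural, conditional, negative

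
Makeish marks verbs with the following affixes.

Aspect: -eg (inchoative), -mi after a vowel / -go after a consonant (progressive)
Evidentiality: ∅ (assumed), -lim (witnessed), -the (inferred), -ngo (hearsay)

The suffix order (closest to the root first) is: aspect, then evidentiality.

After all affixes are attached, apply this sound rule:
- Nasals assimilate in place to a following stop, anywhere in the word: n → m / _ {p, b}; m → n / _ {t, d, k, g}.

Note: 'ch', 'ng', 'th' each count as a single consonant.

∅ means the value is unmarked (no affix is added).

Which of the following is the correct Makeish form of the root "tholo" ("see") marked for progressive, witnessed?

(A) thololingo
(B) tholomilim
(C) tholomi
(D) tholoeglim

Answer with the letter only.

Attach aspect progressive -mi (after vowel 'o') → tholomi.
Attach evidentiality witnessed -lim → tholomilim.
Nasal assimilation: no change.
So the correct form is tholomilim, option (B).
(C) tholomi is wrong: it uses assumed instead of witnessed for evidentiality.
(D) tholoeglim is wrong: it uses inchoative instead of progressive for aspect.
(A) thololingo is wrong: it has the affixes in the wrong order.

B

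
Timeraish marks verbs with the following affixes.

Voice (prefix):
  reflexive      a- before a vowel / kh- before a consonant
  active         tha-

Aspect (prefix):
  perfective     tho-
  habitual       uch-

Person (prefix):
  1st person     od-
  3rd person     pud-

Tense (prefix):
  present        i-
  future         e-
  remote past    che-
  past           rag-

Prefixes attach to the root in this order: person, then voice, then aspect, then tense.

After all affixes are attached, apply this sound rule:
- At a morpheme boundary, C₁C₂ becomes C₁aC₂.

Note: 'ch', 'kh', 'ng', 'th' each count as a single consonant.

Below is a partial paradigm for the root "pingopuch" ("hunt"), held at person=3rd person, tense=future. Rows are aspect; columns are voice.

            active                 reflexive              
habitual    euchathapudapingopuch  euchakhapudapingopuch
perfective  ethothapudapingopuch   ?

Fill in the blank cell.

ethokhapudapingopuch

Attach person 3rd person pud- → pudpingopuch.
Attach voice reflexive kh- (before consonant 'p') → khpudpingopuch.
Attach aspect perfective tho- → thokhpudpingopuch.
Attach tense future e- → ethokhpudpingopuch.
Apply epenthesis: ethokhpudpingopuch → ethokhapudapingopuch.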